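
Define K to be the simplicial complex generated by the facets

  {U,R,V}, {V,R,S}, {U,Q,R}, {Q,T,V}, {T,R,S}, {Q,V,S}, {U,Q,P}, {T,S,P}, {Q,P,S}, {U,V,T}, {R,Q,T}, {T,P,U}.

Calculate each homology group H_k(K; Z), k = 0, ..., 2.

Order the vertices as P < Q < R < S < T < U < V. Listing each simplex with vertices in this order, K has dimension 2 with simplices:

  0-simplices (7): P, Q, R, S, T, U, V
  1-simplices (18): PQ, PS, PT, PU, QR, QS, QT, QU, QV, RS, RT, RU, RV, ST, SV, TU, TV, UV
  2-simplices (12): PQS, PQU, PST, PTU, QRT, QRU, QSV, QTV, RST, RSV, RUV, TUV

giving chain groups C_0 ≅ Z^7, C_1 ≅ Z^18, C_2 ≅ Z^12.

∂_1: C_1 → C_0 maps an edge to its endpoints' difference, ∂[p,q] = q − p. For instance
  ∂QV = V − Q.
As a 7×18 matrix over Z this has rank 6, with invariant factors (1,1,1,1,1,1).

∂_2: C_2 → C_1 sends each 2-simplex [p,q,r] to [q,r] − [p,r] + [p,q]. For instance
  ∂TUV = UV − TV + TU,
  ∂RUV = UV − RV + RU.
As a 18×12 matrix over Z this has rank 12, with invariant factors (1,1,1,1,1,1,1,1,1,1,1,2).

Now H_k = ker ∂_k / im ∂_{k+1}, so:

  H_0: rank C_0 − rank ∂_1 = 7 − 6 = 1, and the invariant factors of ∂_1 are all 1, so H_0 ≅ Z.
  H_1: rank ker ∂_1 − rank ∂_2 = (18 − 6) − 12 = 0, and ∂_2 has invariant factor 2 > 1, so H_1 ≅ Z/2Z.
  H_2: rank ker ∂_2 − rank ∂_3 = (12 − 12) − 0 = 0, and there is no ∂_3, so H_2 ≅ 0.

H_0 ≅ Z,  H_1 ≅ Z/2Z,  H_2 = 0.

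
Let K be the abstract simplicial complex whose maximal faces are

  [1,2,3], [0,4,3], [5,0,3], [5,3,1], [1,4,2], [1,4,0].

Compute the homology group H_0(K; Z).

H_0 = Z.

K has 6 vertices, 12 edges, 6 triangles.
rank ∂_0 = 0, rank ∂_1 = 5 ⇒ b_0 = 6 − 0 − 5 = 1; all invariant factors of ∂_1 are 1 so no torsion. So H_0 = Z.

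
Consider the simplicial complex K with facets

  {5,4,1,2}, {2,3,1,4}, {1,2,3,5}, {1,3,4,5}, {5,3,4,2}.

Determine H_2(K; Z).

H_2 ≅ 0.

Take the total order 1 < 2 < 3 < 4 < 5 on the vertex set. Then K (dimension 3) consists of the simplices:

  0-simplices (5): [1], [2], [3], [4], [5]
  1-simplices (10): [1,2], [1,3], [1,4], [1,5], [2,3], [2,4], [2,5], [3,4], [3,5], [4,5]
  2-simplices (10): [1,2,3], [1,2,4], [1,2,5], [1,3,4], [1,3,5], [1,4,5], [2,3,4], [2,3,5], [2,4,5], [3,4,5]
  3-simplices (5): [1,2,3,4], [1,2,3,5], [1,2,4,5], [1,3,4,5], [2,3,4,5]

giving chain groups C_0 ≅ Z^5, C_1 ≅ Z^10, C_2 ≅ Z^10, C_3 ≅ Z^5.

The boundary map ∂_1: C_1 → C_0 maps an edge to its endpoints' difference, ∂[p,q] = q − p.
The 5×10 boundary matrix has rank 4 and Smith normal form diag(1,1,1,1).

The boundary map ∂_2: C_2 → C_1 acts by ∂[p,q,r] = [q,r] − [p,r] + [p,q]. For instance
  ∂[1,2,5] = [2,5] − [1,5] + [1,2],
  ∂[1,4,5] = [4,5] − [1,5] + [1,4].
As a 10×10 matrix over Z this has rank 6, with invariant factors (1,1,1,1,1,1).

∂_3: C_3 → C_2 sends each 3-simplex σ to the alternating sum Σ_i (−1)^i (σ with its i-th vertex removed). For instance
  ∂[1,3,4,5] = [3,4,5] − [1,4,5] + [1,3,5] − [1,3,4],
  ∂[1,2,3,4] = [2,3,4] − [1,3,4] + [1,2,4] − [1,2,3].
The resulting 10×5 matrix has rank 4, and its Smith normal form has invariant factors (1,1,1,1).

From H_k ≅ ker(∂_k) / im(∂_{k+1}) we obtain:

  H_2: rank ker ∂_2 − rank ∂_3 = (10 − 6) − 4 = 0, and the invariant factors of ∂_3 are all 1, so H_2 ≅ 0.

(K is a triangulation of the 3-sphere S^3.)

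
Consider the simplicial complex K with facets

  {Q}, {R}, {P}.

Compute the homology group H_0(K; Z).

Order the vertices as P < Q < R. Listing each simplex with vertices in this order, K has dimension 0 with simplices:

  0-simplices (3): P, Q, R

Hence C_0 ≅ Z^3.

Now H_k = ker ∂_k / im ∂_{k+1}, so:

  H_0: rank C_0 − rank ∂_1 = 3 − 0 = 3, and there is no ∂_1, so H_0 = Z^3.

H_0 = Z^3.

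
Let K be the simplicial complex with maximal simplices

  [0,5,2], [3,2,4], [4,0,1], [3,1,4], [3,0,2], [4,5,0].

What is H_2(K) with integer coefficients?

We work with the vertex ordering 0 < 1 < 2 < 3 < 4 < 5. The simplices of K, each written with vertices in increasing order, are:

  0-simplices (6): [0], [1], [2], [3], [4], [5]
  1-simplices (12): [0,1], [0,2], [0,3], [0,4], [0,5], [1,3], [1,4], [2,3], [2,4], [2,5], [3,4], [4,5]
  2-simplices (6): [0,1,4], [0,2,3], [0,2,5], [0,4,5], [1,3,4], [2,3,4]

so the chain groups are C_0 ≅ Z^6, C_1 ≅ Z^12, C_2 ≅ Z^6.

∂_1: C_1 → C_0 is given by ∂[p,q] = [q] − [p]. For instance
  ∂[2,4] = [4] − [2].
This gives a 6×12 integer matrix of rank 5; reducing to Smith normal form yields diagonal entries (1,1,1,1,1).

The boundary map ∂_2: C_2 → C_1 acts by ∂[p,q,r] = [q,r] − [p,r] + [p,q]. For instance
  ∂[0,2,3] = [2,3] − [0,3] + [0,2],
  ∂[0,1,4] = [1,4] − [0,4] + [0,1].
The 12×6 boundary matrix has rank 6 and Smith normal form diag(1,1,1,1,1,1).

Reading off H_k = ker ∂_k / im ∂_{k+1}:

  H_2: rank ker ∂_2 − rank ∂_3 = (6 − 6) − 0 = 0, and there is no ∂_3, so H_2 ≅ 0.

H_2 ≅ 0.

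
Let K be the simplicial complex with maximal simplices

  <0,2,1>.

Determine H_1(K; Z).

Take the total order 0 < 1 < 2 on the vertex set. Then K (dimension 2) consists of the simplices:

  0-simplices (3): [0], [1], [2]
  1-simplices (3): [0,1], [0,2], [1,2]
  2-simplices (1): [0,1,2]

so the chain groups are C_0 ≅ Z^3, C_1 ≅ Z^3, C_2 ≅ Z^1.

∂_1: C_1 → C_0 is given by ∂[p,q] = [q] − [p]. For instance
  ∂[0,1] = [1] − [0].
As a 3×3 matrix over Z this has rank 2, with invariant factors (1,1).

Boundary ∂_2: C_2 → C_1 maps a triangle to the signed sum of its edges. For instance
  ∂[0,1,2] = [1,2] − [0,2] + [0,1].
The 3×1 boundary matrix has rank 1 and Smith normal form diag(1).

From H_k ≅ ker(∂_k) / im(∂_{k+1}) we obtain:

  H_1: rank ker ∂_1 − rank ∂_2 = (3 − 2) − 1 = 0, and the invariant factors of ∂_2 are all 1, so H_1 = 0.

(K is a triangulation of the 2-simplex.)

H_1 = 0.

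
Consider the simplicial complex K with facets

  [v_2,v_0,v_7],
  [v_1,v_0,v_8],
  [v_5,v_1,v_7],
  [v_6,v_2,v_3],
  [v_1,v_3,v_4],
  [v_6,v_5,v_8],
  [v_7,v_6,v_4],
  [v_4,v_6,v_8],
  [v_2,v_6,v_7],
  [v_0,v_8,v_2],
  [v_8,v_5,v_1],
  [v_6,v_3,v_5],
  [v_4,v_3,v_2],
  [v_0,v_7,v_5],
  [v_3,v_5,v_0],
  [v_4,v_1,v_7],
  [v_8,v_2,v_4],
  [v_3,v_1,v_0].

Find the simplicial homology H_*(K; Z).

H_0 = Z,  H_1 = Z ⊕ Z/2,  H_2 = 0.

Take the total order v_0 < v_1 < v_2 < v_3 < v_4 < v_5 < v_6 < v_7 < v_8 on the vertex set. Then K (dimension 2) consists of the simplices:

  0-simplices (9): [v_0], [v_1], [v_2], [v_3], [v_4], [v_5], [v_6], [v_7], [v_8]
  1-simplices (27): (27 of them)
  2-simplices (18): (18 of them)

so the chain groups are C_0 ≅ Z^9, C_1 ≅ Z^27, C_2 ≅ Z^18.

∂_1: C_1 → C_0 maps an edge to its endpoints' difference, ∂[p,q] = q − p. For instance
  ∂[v_0,v_3] = [v_3] − [v_0].
This gives a 9×27 integer matrix of rank 8; reducing to Smith normal form yields diagonal entries (1,1,1,1,1,1,1,1).

The boundary map ∂_2: C_2 → C_1 maps a triangle to the signed sum of its edges. For instance
  ∂[v_4,v_6,v_7] = [v_6,v_7] − [v_4,v_7] + [v_4,v_6],
  ∂[v_1,v_5,v_8] = [v_5,v_8] − [v_1,v_8] + [v_1,v_5].
The resulting 27×18 matrix has rank 18, and its Smith normal form has invariant factors (1,1,1,1,1,1,1,1,1,1,1,1,1,1,1,1,1,2).

Now H_k = ker ∂_k / im ∂_{k+1}, so:

  H_0: rank C_0 − rank ∂_1 = 9 − 8 = 1, and the invariant factors of ∂_1 are all 1, so H_0 ≅ Z.
  H_1: rank ker ∂_1 − rank ∂_2 = (27 − 8) − 18 = 1, and ∂_2 has invariant factor 2 > 1, so H_1 ≅ Z ⊕ Z/2.
  H_2: rank ker ∂_2 − rank ∂_3 = (18 − 18) − 0 = 0, and there is no ∂_3, so H_2 ≅ 0.

As a check, the Euler characteristic is 9 − 27 + 18 = 0, which agrees with 1 − 1 + 0 = 0.
(K is a triangulation of the Klein bottle.)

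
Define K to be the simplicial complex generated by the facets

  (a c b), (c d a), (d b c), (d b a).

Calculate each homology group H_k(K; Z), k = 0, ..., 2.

Order the vertices as a < b < c < d. Listing each simplex with vertices in this order, K has dimension 2 with simplices:

  0-simplices (4): a, b, c, d
  1-simplices (6): ab, ac, ad, bc, bd, cd
  2-simplices (4): abc, abd, acd, bcd

Hence C_0 ≅ Z^4, C_1 ≅ Z^6, C_2 ≅ Z^4.

The boundary map ∂_1: C_1 → C_0 maps an edge to its endpoints' difference, ∂[p,q] = q − p.
The resulting 4×6 matrix has rank 3, and its Smith normal form has invariant factors (1,1,1).

∂_2: C_2 → C_1 maps a triangle to the signed sum of its edges. For instance
  ∂acd = cd − ad + ac,
  ∂abd = bd − ad + ab.
This gives a 6×4 integer matrix of rank 3; reducing to Smith normal form yields diagonal entries (1,1,1).

Reading off H_k = ker ∂_k / im ∂_{k+1}:

  H_0: rank C_0 − rank ∂_1 = 4 − 3 = 1, and the invariant factors of ∂_1 are all 1, so H_0 ≅ Z.
  H_1: rank ker ∂_1 − rank ∂_2 = (6 − 3) − 3 = 0, and the invariant factors of ∂_2 are all 1, so H_1 ≅ 0.
  H_2: rank ker ∂_2 − rank ∂_3 = (4 − 3) − 0 = 1, and there is no ∂_3, so H_2 ≅ Z.

As a check, the Euler characteristic is 4 − 6 + 4 = 2, which agrees with 1 − 0 + 1 = 2.

H_0 ≅ Z,  H_1 = 0,  H_2 ≅ Z.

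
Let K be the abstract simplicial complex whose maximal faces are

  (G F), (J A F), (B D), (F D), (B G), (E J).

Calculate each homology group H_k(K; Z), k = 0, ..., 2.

K has 7 vertices, 8 edges, 1 triangle.
rank ∂_0 = 0, rank ∂_1 = 6 ⇒ b_0 = 7 − 0 − 6 = 1; all invariant factors of ∂_1 are 1 so no torsion. So H_0 = Z.
rank ∂_1 = 6, rank ∂_2 = 1 ⇒ b_1 = 8 − 6 − 1 = 1; all invariant factors of ∂_2 are 1 so no torsion. So H_1 = Z.
rank ∂_2 = 1, rank ∂_3 = 0 ⇒ b_2 = 1 − 1 − 0 = 0. So H_2 = 0.

H_0 = Z,  H_1 = Z,  H_2 = 0.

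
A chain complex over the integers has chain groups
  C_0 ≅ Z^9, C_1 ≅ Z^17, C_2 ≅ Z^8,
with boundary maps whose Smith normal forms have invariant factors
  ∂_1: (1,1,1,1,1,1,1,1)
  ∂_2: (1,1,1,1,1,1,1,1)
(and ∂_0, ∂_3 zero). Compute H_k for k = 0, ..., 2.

H_0: b_0 = 9 − 0 − 8 = 1; torsion from ∂_1 factors > 1: none. So H_0 ≅ Z.
H_1: b_1 = 17 − 8 − 8 = 1; torsion from ∂_2 factors > 1: none. So H_1 ≅ Z.
H_2: b_2 = 8 − 8 − 0 = 0; torsion from ∂_3 factors > 1: none. So H_2 ≅ 0.

H_0 ≅ Z,  H_1 ≅ Z,  H_2 = 0.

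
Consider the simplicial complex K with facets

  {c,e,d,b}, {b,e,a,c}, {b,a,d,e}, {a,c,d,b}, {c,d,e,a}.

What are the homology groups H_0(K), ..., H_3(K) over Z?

K has 5 vertices, 10 edges, 10 triangles, 5 3-simplices.
rank ∂_0 = 0, rank ∂_1 = 4 ⇒ b_0 = 5 − 0 − 4 = 1; all invariant factors of ∂_1 are 1 so no torsion. So H_0 = Z.
rank ∂_1 = 4, rank ∂_2 = 6 ⇒ b_1 = 10 − 4 − 6 = 0; all invariant factors of ∂_2 are 1 so no torsion. So H_1 = 0.
rank ∂_2 = 6, rank ∂_3 = 4 ⇒ b_2 = 10 − 6 − 4 = 0; all invariant factors of ∂_3 are 1 so no torsion. So H_2 = 0.
rank ∂_3 = 4, rank ∂_4 = 0 ⇒ b_3 = 5 − 4 − 0 = 1. So H_3 = Z.

H_0 ≅ Z,  H_1 = 0,  H_2 = 0,  H_3 ≅ Z.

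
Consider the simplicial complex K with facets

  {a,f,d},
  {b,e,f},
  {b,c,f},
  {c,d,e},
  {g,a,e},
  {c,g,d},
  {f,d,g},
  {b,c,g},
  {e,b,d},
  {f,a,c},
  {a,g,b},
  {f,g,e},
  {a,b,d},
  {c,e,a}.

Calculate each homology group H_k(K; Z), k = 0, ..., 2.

Order the vertices as a < b < c < d < e < f < g. Listing each simplex with vertices in this order, K has dimension 2 with simplices:

  0-simplices (7): a, b, c, d, e, f, g
  1-simplices (21): ab, ac, ad, ae, af, ag, bc, bd, be, bf, bg, cd, ce, cf, cg, de, df, dg, ef, eg, fg
  2-simplices (14): abd, abg, ace, acf, adf, aeg, bcf, bcg, bde, bef, cde, cdg, dfg, efg

Hence C_0 ≅ Z^7, C_1 ≅ Z^21, C_2 ≅ Z^14.

Boundary ∂_1: C_1 → C_0 maps an edge to its endpoints' difference, ∂[p,q] = q − p. For instance
  ∂ab = b − a.
As a 7×21 matrix over Z this has rank 6, with invariant factors (1,1,1,1,1,1).

∂_2: C_2 → C_1 sends each 2-simplex [p,q,r] to [q,r] − [p,r] + [p,q]. For instance
  ∂aeg = eg − ag + ae,
  ∂abd = bd − ad + ab.
The 21×14 boundary matrix has rank 13 and Smith normal form diag(1,1,1,1,1,1,1,1,1,1,1,1,1).

From H_k ≅ ker(∂_k) / im(∂_{k+1}) we obtain:

  H_0: rank C_0 − rank ∂_1 = 7 − 6 = 1, and the invariant factors of ∂_1 are all 1, so H_0 = Z.
  H_1: rank ker ∂_1 − rank ∂_2 = (21 − 6) − 13 = 2, and the invariant factors of ∂_2 are all 1, so H_1 = Z^2.
  H_2: rank ker ∂_2 − rank ∂_3 = (14 − 13) − 0 = 1, and there is no ∂_3, so H_2 = Z.

As a check, the Euler characteristic is 7 − 21 + 14 = 0, which agrees with 1 − 2 + 1 = 0.

H_0 ≅ Z,  H_1 ≅ Z^2,  H_2 ≅ Z.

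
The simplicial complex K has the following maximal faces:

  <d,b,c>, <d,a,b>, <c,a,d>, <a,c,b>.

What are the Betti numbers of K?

Fix the vertex order a < b < c < d and write every simplex with vertices in increasing order. Then dim K = 2 and the simplices of K are:

  0-simplices (4): a, b, c, d
  1-simplices (6): ab, ac, ad, bc, bd, cd
  2-simplices (4): abc, abd, acd, bcd

so the chain groups are C_0 ≅ Z^4, C_1 ≅ Z^6, C_2 ≅ Z^4.

Boundary ∂_1: C_1 → C_0 sends each edge [p,q] (with p < q) to q − p.
The resulting 4×6 matrix has rank 3, and its Smith normal form has invariant factors (1,1,1).

Boundary ∂_2: C_2 → C_1 sends each 2-simplex [p,q,r] to [q,r] − [p,r] + [p,q]. For instance
  ∂acd = cd − ad + ac,
  ∂abd = bd − ad + ab.
As a 6×4 matrix over Z this has rank 3, with invariant factors (1,1,1).

From H_k ≅ ker(∂_k) / im(∂_{k+1}) we obtain:

  H_0: rank C_0 − rank ∂_1 = 4 − 3 = 1, and the invariant factors of ∂_1 are all 1, so H_0 ≅ Z.
  H_1: rank ker ∂_1 − rank ∂_2 = (6 − 3) − 3 = 0, and the invariant factors of ∂_2 are all 1, so H_1 ≅ 0.
  H_2: rank ker ∂_2 − rank ∂_3 = (4 − 3) − 0 = 1, and there is no ∂_3, so H_2 ≅ Z.

As a check, the Euler characteristic is 4 − 6 + 4 = 2, which agrees with 1 − 0 + 1 = 2.

Hence the Betti numbers are b_0 = 1, b_1 = 0, b_2 = 1.

b_0 = 1, b_1 = 0, b_2 = 1.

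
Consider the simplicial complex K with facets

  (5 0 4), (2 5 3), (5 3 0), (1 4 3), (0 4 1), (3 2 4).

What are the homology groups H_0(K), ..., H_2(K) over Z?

H_0 = Z,  H_1 = Z,  H_2 = 0.

Order the vertices as 0 < 1 < 2 < 3 < 4 < 5. Listing each simplex with vertices in this order, K has dimension 2 with simplices:

  0-simplices (6): [0], [1], [2], [3], [4], [5]
  1-simplices (12): [0,1], [0,3], [0,4], [0,5], [1,3], [1,4], [2,3], [2,4], [2,5], [3,4], [3,5], [4,5]
  2-simplices (6): [0,1,4], [0,3,5], [0,4,5], [1,3,4], [2,3,4], [2,3,5]

so the chain groups are C_0 ≅ Z^6, C_1 ≅ Z^12, C_2 ≅ Z^6.

Boundary ∂_1: C_1 → C_0 is given by ∂[p,q] = [q] − [p]. For instance
  ∂[2,4] = [4] − [2].
The resulting 6×12 matrix has rank 5, and its Smith normal form has invariant factors (1,1,1,1,1).

The boundary map ∂_2: C_2 → C_1 maps a triangle to the signed sum of its edges. For instance
  ∂[0,1,4] = [1,4] − [0,4] + [0,1],
  ∂[0,4,5] = [4,5] − [0,5] + [0,4].
The resulting 12×6 matrix has rank 6, and its Smith normal form has invariant factors (1,1,1,1,1,1).

Now H_k = ker ∂_k / im ∂_{k+1}, so:

  H_0: rank C_0 − rank ∂_1 = 6 − 5 = 1, and the invariant factors of ∂_1 are all 1, so H_0 ≅ Z.
  H_1: rank ker ∂_1 − rank ∂_2 = (12 − 5) − 6 = 1, and the invariant factors of ∂_2 are all 1, so H_1 ≅ Z.
  H_2: rank ker ∂_2 − rank ∂_3 = (6 − 6) − 0 = 0, and there is no ∂_3, so H_2 ≅ 0.

(K is a triangulation of the cylinder S^1 x I.)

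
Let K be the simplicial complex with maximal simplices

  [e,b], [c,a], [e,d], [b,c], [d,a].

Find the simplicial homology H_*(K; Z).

H_0 = Z,  H_1 = Z.

Fix the vertex order a < b < c < d < e and write every simplex with vertices in increasing order. Then dim K = 1 and the simplices of K are:

  0-simplices (5): a, b, c, d, e
  1-simplices (5): ac, ad, bc, be, de

Hence C_0 ≅ Z^5, C_1 ≅ Z^5.

The boundary map ∂_1: C_1 → C_0 sends each edge [p,q] (with p < q) to q − p.
This gives a 5×5 integer matrix of rank 4; reducing to Smith normal form yields diagonal entries (1,1,1,1).

From H_k ≅ ker(∂_k) / im(∂_{k+1}) we obtain:

  H_0: rank C_0 − rank ∂_1 = 5 − 4 = 1, and the invariant factors of ∂_1 are all 1, so H_0 = Z.
  H_1: rank ker ∂_1 − rank ∂_2 = (5 − 4) − 0 = 1, and there is no ∂_2, so H_1 = Z.

As a check, the Euler characteristic is 5 − 5 = 0, which agrees with 1 − 1 = 0.
(K is a triangulation of the circle S^1.)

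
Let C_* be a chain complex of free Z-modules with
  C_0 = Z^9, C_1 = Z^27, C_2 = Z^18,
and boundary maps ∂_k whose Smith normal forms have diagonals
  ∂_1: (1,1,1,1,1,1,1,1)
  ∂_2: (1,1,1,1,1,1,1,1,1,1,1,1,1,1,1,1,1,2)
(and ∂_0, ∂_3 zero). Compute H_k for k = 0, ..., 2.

H_0: b_0 = 9 − 0 − 8 = 1; torsion from ∂_1 factors > 1: none. So H_0 ≅ Z.
H_1: b_1 = 27 − 8 − 18 = 1; torsion from ∂_2 factors > 1: [2]. So H_1 ≅ Z × Z/2.
H_2: b_2 = 18 − 18 − 0 = 0; torsion from ∂_3 factors > 1: none. So H_2 ≅ 0.

H_0 ≅ Z,  H_1 ≅ Z × Z/2,  H_2 = 0.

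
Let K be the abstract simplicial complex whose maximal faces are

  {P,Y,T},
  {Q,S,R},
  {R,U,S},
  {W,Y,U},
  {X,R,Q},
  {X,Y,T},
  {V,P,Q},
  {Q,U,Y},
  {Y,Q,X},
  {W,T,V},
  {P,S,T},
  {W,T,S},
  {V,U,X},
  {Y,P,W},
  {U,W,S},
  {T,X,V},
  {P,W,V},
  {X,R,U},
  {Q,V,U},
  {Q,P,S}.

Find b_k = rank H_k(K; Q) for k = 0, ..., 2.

b_0 = 1, b_1 = 1, b_2 = 0.

K has 10 vertices, 30 edges, 20 triangles.
rank ∂_0 = 0, rank ∂_1 = 9 ⇒ b_0 = 10 − 0 − 9 = 1; all invariant factors of ∂_1 are 1 so no torsion. So H_0 = Z.
rank ∂_1 = 9, rank ∂_2 = 20 ⇒ b_1 = 30 − 9 − 20 = 1; ∂_2 has invariant factor(s) [2] giving torsion. So H_1 = Z ⊕ Z/2.
rank ∂_2 = 20, rank ∂_3 = 0 ⇒ b_2 = 20 − 20 − 0 = 0. So H_2 = 0.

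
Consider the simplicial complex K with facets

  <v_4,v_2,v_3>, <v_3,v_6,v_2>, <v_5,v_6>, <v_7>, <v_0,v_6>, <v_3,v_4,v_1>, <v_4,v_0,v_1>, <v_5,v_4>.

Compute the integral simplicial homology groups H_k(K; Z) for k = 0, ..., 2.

H_0 = Z^2,  H_1 = Z^2,  H_2 = 0.

K has 8 vertices, 12 edges, 4 triangles.
rank ∂_0 = 0, rank ∂_1 = 6 ⇒ b_0 = 8 − 0 − 6 = 2; all invariant factors of ∂_1 are 1 so no torsion. So H_0 = Z^2.
rank ∂_1 = 6, rank ∂_2 = 4 ⇒ b_1 = 12 − 6 − 4 = 2; all invariant factors of ∂_2 are 1 so no torsion. So H_1 = Z^2.
rank ∂_2 = 4, rank ∂_3 = 0 ⇒ b_2 = 4 − 4 − 0 = 0. So H_2 = 0.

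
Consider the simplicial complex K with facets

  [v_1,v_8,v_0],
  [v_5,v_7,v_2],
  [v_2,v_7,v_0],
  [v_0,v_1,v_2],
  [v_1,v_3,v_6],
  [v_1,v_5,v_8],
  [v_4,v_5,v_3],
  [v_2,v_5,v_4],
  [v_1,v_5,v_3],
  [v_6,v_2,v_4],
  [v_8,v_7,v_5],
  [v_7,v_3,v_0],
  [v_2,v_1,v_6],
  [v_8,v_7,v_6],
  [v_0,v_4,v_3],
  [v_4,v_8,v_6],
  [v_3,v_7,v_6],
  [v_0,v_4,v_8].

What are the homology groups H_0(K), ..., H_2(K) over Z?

H_0 ≅ Z,  H_1 ≅ Z^2,  H_2 ≅ Z.

K has 9 vertices, 27 edges, 18 triangles.
rank ∂_0 = 0, rank ∂_1 = 8 ⇒ b_0 = 9 − 0 − 8 = 1; all invariant factors of ∂_1 are 1 so no torsion. So H_0 = Z.
rank ∂_1 = 8, rank ∂_2 = 17 ⇒ b_1 = 27 − 8 − 17 = 2; all invariant factors of ∂_2 are 1 so no torsion. So H_1 = Z^2.
rank ∂_2 = 17, rank ∂_3 = 0 ⇒ b_2 = 18 − 17 − 0 = 1. So H_2 = Z.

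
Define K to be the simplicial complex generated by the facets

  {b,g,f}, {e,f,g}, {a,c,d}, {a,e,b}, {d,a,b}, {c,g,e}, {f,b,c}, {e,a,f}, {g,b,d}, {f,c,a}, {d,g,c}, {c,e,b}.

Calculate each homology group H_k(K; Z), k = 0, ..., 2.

H_0 ≅ Z,  H_1 ≅ Z/2,  H_2 = 0.

We work with the vertex ordering a < b < c < d < e < f < g. The simplices of K, each written with vertices in increasing order, are:

  0-simplices (7): a, b, c, d, e, f, g
  1-simplices (18): ab, ac, ad, ae, af, bc, bd, be, bf, bg, cd, ce, cf, cg, dg, ef, eg, fg
  2-simplices (12): abd, abe, acd, acf, aef, bce, bcf, bdg, bfg, cdg, ceg, efg

so the chain groups are C_0 ≅ Z^7, C_1 ≅ Z^18, C_2 ≅ Z^12.

Boundary ∂_1: C_1 → C_0 sends each edge [p,q] (with p < q) to q − p.
This gives a 7×18 integer matrix of rank 6; reducing to Smith normal form yields diagonal entries (1,1,1,1,1,1).

Boundary ∂_2: C_2 → C_1 sends each 2-simplex [p,q,r] to [q,r] − [p,r] + [p,q]. For instance
  ∂efg = fg − eg + ef,
  ∂bfg = fg − bg + bf.
This gives a 18×12 integer matrix of rank 12; reducing to Smith normal form yields diagonal entries (1,1,1,1,1,1,1,1,1,1,1,2).

Now H_k = ker ∂_k / im ∂_{k+1}, so:

  H_0: rank C_0 − rank ∂_1 = 7 − 6 = 1, and the invariant factors of ∂_1 are all 1, so H_0 ≅ Z.
  H_1: rank ker ∂_1 − rank ∂_2 = (18 − 6) − 12 = 0, and ∂_2 has invariant factor 2 > 1, so H_1 ≅ Z/2.
  H_2: rank ker ∂_2 − rank ∂_3 = (12 − 12) − 0 = 0, and there is no ∂_3, so H_2 ≅ 0.

(K is a triangulation of the real projective plane RP^2.)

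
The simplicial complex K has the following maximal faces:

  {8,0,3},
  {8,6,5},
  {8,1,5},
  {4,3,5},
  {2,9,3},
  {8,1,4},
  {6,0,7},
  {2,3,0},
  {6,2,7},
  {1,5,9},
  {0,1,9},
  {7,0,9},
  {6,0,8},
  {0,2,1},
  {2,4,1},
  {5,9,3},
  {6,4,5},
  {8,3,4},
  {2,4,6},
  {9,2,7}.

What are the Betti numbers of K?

b_0 = 1, b_1 = 1, b_2 = 0.

We work with the vertex ordering 0 < 1 < 2 < 3 < 4 < 5 < 6 < 7 < 8 < 9. The simplices of K, each written with vertices in increasing order, are:

  0-simplices (10): [0], [1], [2], [3], [4], [5], [6], [7], [8], [9]
  1-simplices (30): (30 of them)
  2-simplices (20): (20 of them)

Hence C_0 ≅ Z^10, C_1 ≅ Z^30, C_2 ≅ Z^20.

The boundary map ∂_1: C_1 → C_0 sends each edge [p,q] (with p < q) to q − p. For instance
  ∂[1,2] = [2] − [1].
The resulting 10×30 matrix has rank 9, and its Smith normal form has invariant factors (1,1,1,1,1,1,1,1,1).

The boundary map ∂_2: C_2 → C_1 sends each 2-simplex [p,q,r] to [q,r] − [p,r] + [p,q]. For instance
  ∂[0,1,9] = [1,9] − [0,9] + [0,1],
  ∂[1,5,9] = [5,9] − [1,9] + [1,5].
The resulting 30×20 matrix has rank 20, and its Smith normal form has invariant factors (1,1,1,1,1,1,1,1,1,1,1,1,1,1,1,1,1,1,1,2).

Now H_k = ker ∂_k / im ∂_{k+1}, so:

  H_0: rank C_0 − rank ∂_1 = 10 − 9 = 1, and the invariant factors of ∂_1 are all 1, so H_0 = Z.
  H_1: rank ker ∂_1 − rank ∂_2 = (30 − 9) − 20 = 1, and ∂_2 has invariant factor 2 > 1, so H_1 = Z ⊕ Z/2.
  H_2: rank ker ∂_2 − rank ∂_3 = (20 − 20) − 0 = 0, and there is no ∂_3, so H_2 = 0.

Hence the Betti numbers are b_0 = 1, b_1 = 1, b_2 = 0.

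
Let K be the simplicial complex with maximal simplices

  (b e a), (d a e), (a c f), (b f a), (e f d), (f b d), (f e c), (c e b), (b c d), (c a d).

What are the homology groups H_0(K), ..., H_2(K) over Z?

Fix the vertex order a < b < c < d < e < f and write every simplex with vertices in increasing order. Then dim K = 2 and the simplices of K are:

  0-simplices (6): a, b, c, d, e, f
  1-simplices (15): ab, ac, ad, ae, af, bc, bd, be, bf, cd, ce, cf, de, df, ef
  2-simplices (10): abe, abf, acd, acf, ade, bcd, bce, bdf, cef, def

giving chain groups C_0 ≅ Z^6, C_1 ≅ Z^15, C_2 ≅ Z^10.

The boundary map ∂_1: C_1 → C_0 is given by ∂[p,q] = [q] − [p]. For instance
  ∂ac = c − a.
The 6×15 boundary matrix has rank 5 and Smith normal form diag(1,1,1,1,1).

Boundary ∂_2: C_2 → C_1 sends each 2-simplex [p,q,r] to [q,r] − [p,r] + [p,q]. For instance
  ∂acd = cd − ad + ac,
  ∂abf = bf − af + ab.
The resulting 15×10 matrix has rank 10, and its Smith normal form has invariant factors (1,1,1,1,1,1,1,1,1,2).

Computing H_k = (kernel of ∂_k) / (image of ∂_{k+1}):

  H_0: rank C_0 − rank ∂_1 = 6 − 5 = 1, and the invariant factors of ∂_1 are all 1, so H_0 ≅ Z.
  H_1: rank ker ∂_1 − rank ∂_2 = (15 − 5) − 10 = 0, and ∂_2 has invariant factor 2 > 1, so H_1 ≅ Z/2.
  H_2: rank ker ∂_2 − rank ∂_3 = (10 − 10) − 0 = 0, and there is no ∂_3, so H_2 ≅ 0.

As a check, the Euler characteristic is 6 − 15 + 10 = 1, which agrees with 1 − 0 + 0 = 1.

H_0 = Z,  H_1 = Z/2,  H_2 = 0.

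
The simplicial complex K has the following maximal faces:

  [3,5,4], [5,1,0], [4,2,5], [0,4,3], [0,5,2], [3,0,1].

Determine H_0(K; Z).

Take the total order 0 < 1 < 2 < 3 < 4 < 5 on the vertex set. Then K (dimension 2) consists of the simplices:

  0-simplices (6): [0], [1], [2], [3], [4], [5]
  1-simplices (12): [0,1], [0,2], [0,3], [0,4], [0,5], [1,3], [1,5], [2,4], [2,5], [3,4], [3,5], [4,5]
  2-simplices (6): [0,1,3], [0,1,5], [0,2,5], [0,3,4], [2,4,5], [3,4,5]

so the chain groups are C_0 ≅ Z^6, C_1 ≅ Z^12, C_2 ≅ Z^6.

∂_1: C_1 → C_0 maps an edge to its endpoints' difference, ∂[p,q] = q − p. For instance
  ∂[1,3] = [3] − [1].
This gives a 6×12 integer matrix of rank 5; reducing to Smith normal form yields diagonal entries (1,1,1,1,1).

The boundary map ∂_2: C_2 → C_1 maps a triangle to the signed sum of its edges. For instance
  ∂[0,1,5] = [1,5] − [0,5] + [0,1],
  ∂[0,3,4] = [3,4] − [0,4] + [0,3].
As a 12×6 matrix over Z this has rank 6, with invariant factors (1,1,1,1,1,1).

Computing H_k = (kernel of ∂_k) / (image of ∂_{k+1}):

  H_0: rank C_0 − rank ∂_1 = 6 − 5 = 1, and the invariant factors of ∂_1 are all 1, so H_0 = Z.

H_0 = Z.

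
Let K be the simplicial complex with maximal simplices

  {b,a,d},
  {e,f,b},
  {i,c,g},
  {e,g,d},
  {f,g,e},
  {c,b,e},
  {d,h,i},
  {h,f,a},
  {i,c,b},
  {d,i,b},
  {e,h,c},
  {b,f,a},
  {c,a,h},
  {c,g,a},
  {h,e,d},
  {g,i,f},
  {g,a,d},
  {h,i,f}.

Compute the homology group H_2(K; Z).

H_2 = Z.

Order the vertices as a < b < c < d < e < f < g < h < i. Listing each simplex with vertices in this order, K has dimension 2 with simplices:

  0-simplices (9): a, b, c, d, e, f, g, h, i
  1-simplices (27): ab, ac, ad, af, ag, ah, bc, bd, be, bf, bi, ce, cg, ch, ci, de, dg, dh, di, ef, eg, eh, fg, fh, fi, gi, hi
  2-simplices (18): abd, abf, acg, ach, adg, afh, bce, bci, bdi, bef, ceh, cgi, deg, deh, dhi, efg, fgi, fhi

so the chain groups are C_0 ≅ Z^9, C_1 ≅ Z^27, C_2 ≅ Z^18.

Boundary ∂_1: C_1 → C_0 is given by ∂[p,q] = [q] − [p].
This gives a 9×27 integer matrix of rank 8; reducing to Smith normal form yields diagonal entries (1,1,1,1,1,1,1,1).

The boundary map ∂_2: C_2 → C_1 acts by ∂[p,q,r] = [q,r] − [p,r] + [p,q]. For instance
  ∂adg = dg − ag + ad,
  ∂deg = eg − dg + de.
This gives a 27×18 integer matrix of rank 17; reducing to Smith normal form yields diagonal entries (1,1,1,1,1,1,1,1,1,1,1,1,1,1,1,1,1).

Now H_k = ker ∂_k / im ∂_{k+1}, so:

  H_2: rank ker ∂_2 − rank ∂_3 = (18 − 17) − 0 = 1, and there is no ∂_3, so H_2 ≅ Z.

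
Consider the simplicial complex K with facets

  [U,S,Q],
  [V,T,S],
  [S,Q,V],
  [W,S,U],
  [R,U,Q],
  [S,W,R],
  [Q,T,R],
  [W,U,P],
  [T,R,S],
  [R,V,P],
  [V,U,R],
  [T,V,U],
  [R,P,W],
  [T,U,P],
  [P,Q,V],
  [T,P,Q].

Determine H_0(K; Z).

H_0 ≅ Z.

Fix the vertex order P < Q < R < S < T < U < V < W and write every simplex with vertices in increasing order. Then dim K = 2 and the simplices of K are:

  0-simplices (8): P, Q, R, S, T, U, V, W
  1-simplices (24): PQ, PR, PT, PU, PV, PW, QR, QS, QT, QU, QV, RS, RT, RU, RV, RW, ST, SU, SV, SW, TU, TV, UV, UW
  2-simplices (16): PQT, PQV, PRV, PRW, PTU, PUW, QRT, QRU, QSU, QSV, RST, RSW, RUV, STV, SUW, TUV

Hence C_0 ≅ Z^8, C_1 ≅ Z^24, C_2 ≅ Z^16.

The boundary map ∂_1: C_1 → C_0 sends each edge [p,q] (with p < q) to q − p.
The resulting 8×24 matrix has rank 7, and its Smith normal form has invariant factors (1,1,1,1,1,1,1).

The boundary map ∂_2: C_2 → C_1 maps a triangle to the signed sum of its edges. For instance
  ∂TUV = UV − TV + TU,
  ∂QSU = SU − QU + QS.
The resulting 24×16 matrix has rank 15, and its Smith normal form has invariant factors (1,1,1,1,1,1,1,1,1,1,1,1,1,1,1).

Computing H_k = (kernel of ∂_k) / (image of ∂_{k+1}):

  H_0: rank C_0 − rank ∂_1 = 8 − 7 = 1, and the invariant factors of ∂_1 are all 1, so H_0 ≅ Z.

(K is a triangulation of the torus T^2.)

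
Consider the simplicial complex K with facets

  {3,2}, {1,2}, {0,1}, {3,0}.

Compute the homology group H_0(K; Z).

H_0 ≅ Z.

Order the vertices as 0 < 1 < 2 < 3. Listing each simplex with vertices in this order, K has dimension 1 with simplices:

  0-simplices (4): [0], [1], [2], [3]
  1-simplices (4): [0,1], [0,3], [1,2], [2,3]

Hence C_0 ≅ Z^4, C_1 ≅ Z^4.

The boundary map ∂_1: C_1 → C_0 sends each edge [p,q] (with p < q) to q − p.
As a 4×4 matrix over Z this has rank 3, with invariant factors (1,1,1).

From H_k ≅ ker(∂_k) / im(∂_{k+1}) we obtain:

  H_0: rank C_0 − rank ∂_1 = 4 − 3 = 1, and the invariant factors of ∂_1 are all 1, so H_0 ≅ Z.

(K is a triangulation of the circle S^1.)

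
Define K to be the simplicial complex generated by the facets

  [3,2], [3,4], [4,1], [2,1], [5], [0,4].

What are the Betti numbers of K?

b_0 = 2, b_1 = 1.

Fix the vertex order 0 < 1 < 2 < 3 < 4 < 5 and write every simplex with vertices in increasing order. Then dim K = 1 and the simplices of K are:

  0-simplices (6): [0], [1], [2], [3], [4], [5]
  1-simplices (5): [0,4], [1,2], [1,4], [2,3], [3,4]

Hence C_0 ≅ Z^6, C_1 ≅ Z^5.

∂_1: C_1 → C_0 sends each edge [p,q] (with p < q) to q − p. For instance
  ∂[0,4] = [4] − [0].
The 6×5 boundary matrix has rank 4 and Smith normal form diag(1,1,1,1).

Computing H_k = (kernel of ∂_k) / (image of ∂_{k+1}):

  H_0: rank C_0 − rank ∂_1 = 6 − 4 = 2, and the invariant factors of ∂_1 are all 1, so H_0 ≅ Z^2.
  H_1: rank ker ∂_1 − rank ∂_2 = (5 − 4) − 0 = 1, and there is no ∂_2, so H_1 ≅ Z.

Hence the Betti numbers are b_0 = 2, b_1 = 1.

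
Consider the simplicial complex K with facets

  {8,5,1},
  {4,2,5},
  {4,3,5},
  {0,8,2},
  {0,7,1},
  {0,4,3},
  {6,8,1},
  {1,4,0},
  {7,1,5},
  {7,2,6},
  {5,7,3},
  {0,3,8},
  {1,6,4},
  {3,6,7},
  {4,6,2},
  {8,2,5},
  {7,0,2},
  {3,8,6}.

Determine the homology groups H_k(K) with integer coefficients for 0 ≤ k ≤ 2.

H_0 ≅ Z,  H_1 ≅ Z^2,  H_2 ≅ Z.

Fix the vertex order 0 < 1 < 2 < 3 < 4 < 5 < 6 < 7 < 8 and write every simplex with vertices in increasing order. Then dim K = 2 and the simplices of K are:

  0-simplices (9): [0], [1], [2], [3], [4], [5], [6], [7], [8]
  1-simplices (27): (27 of them)
  2-simplices (18): [0,1,4], [0,1,7], [0,2,7], [0,2,8], [0,3,4], [0,3,8], [1,4,6], [1,5,7], [1,5,8], [1,6,8], [2,4,5], [2,4,6], [2,5,8], [2,6,7], [3,4,5], [3,5,7], [3,6,7], [3,6,8]

Hence C_0 ≅ Z^9, C_1 ≅ Z^27, C_2 ≅ Z^18.

Boundary ∂_1: C_1 → C_0 sends each edge [p,q] (with p < q) to q − p.
The 9×27 boundary matrix has rank 8 and Smith normal form diag(1,1,1,1,1,1,1,1).

∂_2: C_2 → C_1 sends each 2-simplex [p,q,r] to [q,r] − [p,r] + [p,q]. For instance
  ∂[1,5,8] = [5,8] − [1,8] + [1,5],
  ∂[3,6,8] = [6,8] − [3,8] + [3,6].
This gives a 27×18 integer matrix of rank 17; reducing to Smith normal form yields diagonal entries (1,1,1,1,1,1,1,1,1,1,1,1,1,1,1,1,1).

Now H_k = ker ∂_k / im ∂_{k+1}, so:

  H_0: rank C_0 − rank ∂_1 = 9 − 8 = 1, and the invariant factors of ∂_1 are all 1, so H_0 = Z.
  H_1: rank ker ∂_1 − rank ∂_2 = (27 − 8) − 17 = 2, and the invariant factors of ∂_2 are all 1, so H_1 = Z^2.
  H_2: rank ker ∂_2 − rank ∂_3 = (18 − 17) − 0 = 1, and there is no ∂_3, so H_2 = Z.

As a check, the Euler characteristic is 9 − 27 + 18 = 0, which agrees with 1 − 2 + 1 = 0.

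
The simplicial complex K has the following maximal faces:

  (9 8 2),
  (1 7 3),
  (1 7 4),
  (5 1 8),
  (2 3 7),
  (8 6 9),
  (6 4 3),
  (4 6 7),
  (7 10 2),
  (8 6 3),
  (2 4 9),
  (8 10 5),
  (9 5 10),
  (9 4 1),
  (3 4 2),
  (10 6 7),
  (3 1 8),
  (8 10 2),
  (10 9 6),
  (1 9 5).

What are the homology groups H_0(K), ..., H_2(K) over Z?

H_0 = Z,  H_1 = Z × Z/2,  H_2 = 0.

Take the total order 1 < 2 < 3 < 4 < 5 < 6 < 7 < 8 < 9 < 10 on the vertex set. Then K (dimension 2) consists of the simplices:

  0-simplices (10): [1], [2], [3], [4], [5], [6], [7], [8], [9], [10]
  1-simplices (30): (30 of them)
  2-simplices (20): (20 of them)

so the chain groups are C_0 ≅ Z^10, C_1 ≅ Z^30, C_2 ≅ Z^20.

The boundary map ∂_1: C_1 → C_0 maps an edge to its endpoints' difference, ∂[p,q] = q − p. For instance
  ∂[4,9] = [9] − [4].
This gives a 10×30 integer matrix of rank 9; reducing to Smith normal form yields diagonal entries (1,1,1,1,1,1,1,1,1).

The boundary map ∂_2: C_2 → C_1 sends each 2-simplex [p,q,r] to [q,r] − [p,r] + [p,q]. For instance
  ∂[1,3,7] = [3,7] − [1,7] + [1,3],
  ∂[3,6,8] = [6,8] − [3,8] + [3,6].
As a 30×20 matrix over Z this has rank 20, with invariant factors (1,1,1,1,1,1,1,1,1,1,1,1,1,1,1,1,1,1,1,2).

From H_k ≅ ker(∂_k) / im(∂_{k+1}) we obtain:

  H_0: rank C_0 − rank ∂_1 = 10 − 9 = 1, and the invariant factors of ∂_1 are all 1, so H_0 = Z.
  H_1: rank ker ∂_1 − rank ∂_2 = (30 − 9) − 20 = 1, and ∂_2 has invariant factor 2 > 1, so H_1 = Z × Z/2.
  H_2: rank ker ∂_2 − rank ∂_3 = (20 − 20) − 0 = 0, and there is no ∂_3, so H_2 = 0.

As a check, the Euler characteristic is 10 − 30 + 20 = 0, which agrees with 1 − 1 + 0 = 0.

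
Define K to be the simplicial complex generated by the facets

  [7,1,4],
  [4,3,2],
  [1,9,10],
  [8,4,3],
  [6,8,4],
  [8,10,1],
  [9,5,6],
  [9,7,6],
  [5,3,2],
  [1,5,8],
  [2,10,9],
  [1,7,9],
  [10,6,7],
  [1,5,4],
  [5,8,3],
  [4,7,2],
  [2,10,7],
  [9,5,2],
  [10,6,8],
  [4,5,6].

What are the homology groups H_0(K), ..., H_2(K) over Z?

H_0 = Z,  H_1 = Z ⊕ Z/2,  H_2 = 0.

Take the total order 1 < 2 < 3 < 4 < 5 < 6 < 7 < 8 < 9 < 10 on the vertex set. Then K (dimension 2) consists of the simplices:

  0-simplices (10): [1], [2], [3], [4], [5], [6], [7], [8], [9], [10]
  1-simplices (30): (30 of them)
  2-simplices (20): (20 of them)

Hence C_0 ≅ Z^10, C_1 ≅ Z^30, C_2 ≅ Z^20.

The boundary map ∂_1: C_1 → C_0 maps an edge to its endpoints' difference, ∂[p,q] = q − p.
The 10×30 boundary matrix has rank 9 and Smith normal form diag(1,1,1,1,1,1,1,1,1).

Boundary ∂_2: C_2 → C_1 sends each 2-simplex [p,q,r] to [q,r] − [p,r] + [p,q]. For instance
  ∂[1,9,10] = [9,10] − [1,10] + [1,9],
  ∂[2,9,10] = [9,10] − [2,10] + [2,9].
The 30×20 boundary matrix has rank 20 and Smith normal form diag(1,1,1,1,1,1,1,1,1,1,1,1,1,1,1,1,1,1,1,2).

Reading off H_k = ker ∂_k / im ∂_{k+1}:

  H_0: rank C_0 − rank ∂_1 = 10 − 9 = 1, and the invariant factors of ∂_1 are all 1, so H_0 = Z.
  H_1: rank ker ∂_1 − rank ∂_2 = (30 − 9) − 20 = 1, and ∂_2 has invariant factor 2 > 1, so H_1 = Z ⊕ Z/2.
  H_2: rank ker ∂_2 − rank ∂_3 = (20 − 20) − 0 = 0, and there is no ∂_3, so H_2 = 0.

As a check, the Euler characteristic is 10 − 30 + 20 = 0, which agrees with 1 − 1 + 0 = 0.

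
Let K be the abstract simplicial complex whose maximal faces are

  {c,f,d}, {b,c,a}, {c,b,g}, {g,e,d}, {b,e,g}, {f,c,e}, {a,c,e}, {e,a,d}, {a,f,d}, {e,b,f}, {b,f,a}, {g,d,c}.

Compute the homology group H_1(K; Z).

We work with the vertex ordering a < b < c < d < e < f < g. The simplices of K, each written with vertices in increasing order, are:

  0-simplices (7): a, b, c, d, e, f, g
  1-simplices (18): ab, ac, ad, ae, af, bc, be, bf, bg, cd, ce, cf, cg, de, df, dg, ef, eg
  2-simplices (12): abc, abf, ace, ade, adf, bcg, bef, beg, cdf, cdg, cef, deg

so the chain groups are C_0 ≅ Z^7, C_1 ≅ Z^18, C_2 ≅ Z^12.

Boundary ∂_1: C_1 → C_0 is given by ∂[p,q] = [q] − [p].
The resulting 7×18 matrix has rank 6, and its Smith normal form has invariant factors (1,1,1,1,1,1).

∂_2: C_2 → C_1 maps a triangle to the signed sum of its edges. For instance
  ∂adf = df − af + ad,
  ∂ace = ce − ae + ac.
This gives a 18×12 integer matrix of rank 12; reducing to Smith normal form yields diagonal entries (1,1,1,1,1,1,1,1,1,1,1,2).

Computing H_k = (kernel of ∂_k) / (image of ∂_{k+1}):

  H_1: rank ker ∂_1 − rank ∂_2 = (18 − 6) − 12 = 0, and ∂_2 has invariant factor 2 > 1, so H_1 = Z/2.

H_1 ≅ Z/2.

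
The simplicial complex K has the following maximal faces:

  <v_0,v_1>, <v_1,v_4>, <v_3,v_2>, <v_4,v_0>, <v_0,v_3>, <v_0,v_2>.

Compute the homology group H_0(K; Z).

Order the vertices as v_0 < v_1 < v_2 < v_3 < v_4. Listing each simplex with vertices in this order, K has dimension 1 with simplices:

  0-simplices (5): [v_0], [v_1], [v_2], [v_3], [v_4]
  1-simplices (6): [v_0,v_1], [v_0,v_2], [v_0,v_3], [v_0,v_4], [v_1,v_4], [v_2,v_3]

Hence C_0 ≅ Z^5, C_1 ≅ Z^6.

Boundary ∂_1: C_1 → C_0 sends each edge [p,q] (with p < q) to q − p.
As a 5×6 matrix over Z this has rank 4, with invariant factors (1,1,1,1).

Reading off H_k = ker ∂_k / im ∂_{k+1}:

  H_0: rank C_0 − rank ∂_1 = 5 − 4 = 1, and the invariant factors of ∂_1 are all 1, so H_0 ≅ Z.

H_0 ≅ Z.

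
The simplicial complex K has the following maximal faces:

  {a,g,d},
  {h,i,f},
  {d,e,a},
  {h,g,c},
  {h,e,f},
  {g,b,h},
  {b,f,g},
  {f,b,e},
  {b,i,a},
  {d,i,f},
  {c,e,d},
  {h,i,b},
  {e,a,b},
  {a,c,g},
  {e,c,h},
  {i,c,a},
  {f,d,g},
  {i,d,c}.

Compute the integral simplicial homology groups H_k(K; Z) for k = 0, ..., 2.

We work with the vertex ordering a < b < c < d < e < f < g < h < i. The simplices of K, each written with vertices in increasing order, are:

  0-simplices (9): a, b, c, d, e, f, g, h, i
  1-simplices (27): ab, ac, ad, ae, ag, ai, be, bf, bg, bh, bi, cd, ce, cg, ch, ci, de, df, dg, di, ef, eh, fg, fh, fi, gh, hi
  2-simplices (18): abe, abi, acg, aci, ade, adg, bef, bfg, bgh, bhi, cde, cdi, ceh, cgh, dfg, dfi, efh, fhi

giving chain groups C_0 ≅ Z^9, C_1 ≅ Z^27, C_2 ≅ Z^18.

∂_1: C_1 → C_0 maps an edge to its endpoints' difference, ∂[p,q] = q − p.
The 9×27 boundary matrix has rank 8 and Smith normal form diag(1,1,1,1,1,1,1,1).

∂_2: C_2 → C_1 acts by ∂[p,q,r] = [q,r] − [p,r] + [p,q]. For instance
  ∂bhi = hi − bi + bh,
  ∂cgh = gh − ch + cg.
This gives a 27×18 integer matrix of rank 18; reducing to Smith normal form yields diagonal entries (1,1,1,1,1,1,1,1,1,1,1,1,1,1,1,1,1,2).

Reading off H_k = ker ∂_k / im ∂_{k+1}:

  H_0: rank C_0 − rank ∂_1 = 9 − 8 = 1, and the invariant factors of ∂_1 are all 1, so H_0 = Z.
  H_1: rank ker ∂_1 − rank ∂_2 = (27 − 8) − 18 = 1, and ∂_2 has invariant factor 2 > 1, so H_1 = Z ⊕ Z/2Z.
  H_2: rank ker ∂_2 − rank ∂_3 = (18 − 18) − 0 = 0, and there is no ∂_3, so H_2 = 0.

As a check, the Euler characteristic is 9 − 27 + 18 = 0, which agrees with 1 − 1 + 0 = 0.

H_0 ≅ Z,  H_1 ≅ Z ⊕ Z/2Z,  H_2 = 0.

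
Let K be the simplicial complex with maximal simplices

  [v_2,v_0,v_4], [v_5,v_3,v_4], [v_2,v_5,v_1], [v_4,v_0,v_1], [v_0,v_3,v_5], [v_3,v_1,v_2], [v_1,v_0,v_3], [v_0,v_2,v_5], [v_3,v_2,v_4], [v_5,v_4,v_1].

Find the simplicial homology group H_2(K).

H_2 ≅ 0.

Fix the vertex order v_0 < v_1 < v_2 < v_3 < v_4 < v_5 and write every simplex with vertices in increasing order. Then dim K = 2 and the simplices of K are:

  0-simplices (6): [v_0], [v_1], [v_2], [v_3], [v_4], [v_5]
  1-simplices (15): (15 of them)
  2-simplices (10): [v_0,v_1,v_3], [v_0,v_1,v_4], [v_0,v_2,v_4], [v_0,v_2,v_5], [v_0,v_3,v_5], [v_1,v_2,v_3], [v_1,v_2,v_5], [v_1,v_4,v_5], [v_2,v_3,v_4], [v_3,v_4,v_5]

Hence C_0 ≅ Z^6, C_1 ≅ Z^15, C_2 ≅ Z^10.

The boundary map ∂_1: C_1 → C_0 is given by ∂[p,q] = [q] − [p].
As a 6×15 matrix over Z this has rank 5, with invariant factors (1,1,1,1,1).

The boundary map ∂_2: C_2 → C_1 acts by ∂[p,q,r] = [q,r] − [p,r] + [p,q]. For instance
  ∂[v_0,v_3,v_5] = [v_3,v_5] − [v_0,v_5] + [v_0,v_3],
  ∂[v_3,v_4,v_5] = [v_4,v_5] − [v_3,v_5] + [v_3,v_4].
This gives a 15×10 integer matrix of rank 10; reducing to Smith normal form yields diagonal entries (1,1,1,1,1,1,1,1,1,2).

From H_k ≅ ker(∂_k) / im(∂_{k+1}) we obtain:

  H_2: rank ker ∂_2 − rank ∂_3 = (10 − 10) − 0 = 0, and there is no ∂_3, so H_2 ≅ 0.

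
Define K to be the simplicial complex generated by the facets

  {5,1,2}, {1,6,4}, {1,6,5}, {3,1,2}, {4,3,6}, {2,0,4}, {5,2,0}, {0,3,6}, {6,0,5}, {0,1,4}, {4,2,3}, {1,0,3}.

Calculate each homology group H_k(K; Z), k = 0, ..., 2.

K has 7 vertices, 18 edges, 12 triangles.
rank ∂_0 = 0, rank ∂_1 = 6 ⇒ b_0 = 7 − 0 − 6 = 1; all invariant factors of ∂_1 are 1 so no torsion. So H_0 = Z.
rank ∂_1 = 6, rank ∂_2 = 12 ⇒ b_1 = 18 − 6 − 12 = 0; ∂_2 has invariant factor(s) [2] giving torsion. So H_1 = Z/2.
rank ∂_2 = 12, rank ∂_3 = 0 ⇒ b_2 = 12 − 12 − 0 = 0. So H_2 = 0.

H_0 ≅ Z,  H_1 ≅ Z/2,  H_2 = 0.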